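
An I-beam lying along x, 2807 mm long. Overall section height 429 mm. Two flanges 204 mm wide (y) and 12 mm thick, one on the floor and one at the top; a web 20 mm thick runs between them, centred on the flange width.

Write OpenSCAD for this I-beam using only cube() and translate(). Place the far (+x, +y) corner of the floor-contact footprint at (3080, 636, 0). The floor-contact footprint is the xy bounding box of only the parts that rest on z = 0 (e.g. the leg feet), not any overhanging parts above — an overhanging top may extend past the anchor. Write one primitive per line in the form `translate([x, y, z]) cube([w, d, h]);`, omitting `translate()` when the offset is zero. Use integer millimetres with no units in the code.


translate([273, 432, 0]) cube([2807, 204, 12]);
translate([273, 524, 12]) cube([2807, 20, 405]);
translate([273, 432, 417]) cube([2807, 204, 12]);


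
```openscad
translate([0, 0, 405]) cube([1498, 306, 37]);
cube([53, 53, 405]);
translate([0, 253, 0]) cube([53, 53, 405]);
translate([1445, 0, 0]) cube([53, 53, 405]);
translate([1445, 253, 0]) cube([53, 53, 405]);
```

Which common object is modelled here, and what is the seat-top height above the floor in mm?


A bench. The seat-top height is 442 mm.

A long slab on four corner posts — a bench. The slab sits at z = 405 with thickness 37, so the top is 405 + 37 = 442 mm.


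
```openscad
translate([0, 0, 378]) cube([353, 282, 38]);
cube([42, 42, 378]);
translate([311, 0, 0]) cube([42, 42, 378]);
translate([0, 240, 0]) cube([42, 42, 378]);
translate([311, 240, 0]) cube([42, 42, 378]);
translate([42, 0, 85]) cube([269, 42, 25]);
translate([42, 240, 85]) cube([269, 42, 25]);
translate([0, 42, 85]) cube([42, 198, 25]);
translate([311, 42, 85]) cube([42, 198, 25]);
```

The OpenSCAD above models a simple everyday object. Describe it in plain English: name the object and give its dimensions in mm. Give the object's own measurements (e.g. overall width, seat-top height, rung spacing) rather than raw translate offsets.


A four-legged stool. The seat is a 353×282×38 mm slab whose top surface is at z = 416 mm; four square legs, each 42×42 mm in cross-section, run from the floor (z = 0) to the underside of the seat, each flush with a corner of the seat. Four stretchers, 42 mm wide and 25 mm tall, connect adjacent legs with their undersides at z = 85 mm, each running between the inner faces of the legs it joins and aligned with the legs' outer faces on the other axis.


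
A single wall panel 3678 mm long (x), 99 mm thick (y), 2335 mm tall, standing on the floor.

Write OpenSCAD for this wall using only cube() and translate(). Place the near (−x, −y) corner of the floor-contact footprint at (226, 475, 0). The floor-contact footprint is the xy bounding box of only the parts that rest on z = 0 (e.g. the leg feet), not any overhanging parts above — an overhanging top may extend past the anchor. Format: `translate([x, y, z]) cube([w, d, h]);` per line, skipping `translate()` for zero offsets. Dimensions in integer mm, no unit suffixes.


translate([226, 475, 0]) cube([3678, 99, 2335]);


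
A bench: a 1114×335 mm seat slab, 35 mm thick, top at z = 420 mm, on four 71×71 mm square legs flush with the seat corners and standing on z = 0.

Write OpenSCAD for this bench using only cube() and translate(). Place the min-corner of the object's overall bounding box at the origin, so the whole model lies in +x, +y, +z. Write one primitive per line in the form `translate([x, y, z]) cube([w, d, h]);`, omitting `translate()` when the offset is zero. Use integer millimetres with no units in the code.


translate([0, 0, 385]) cube([1114, 335, 35]);
cube([71, 71, 385]);
translate([0, 264, 0]) cube([71, 71, 385]);
translate([1043, 0, 0]) cube([71, 71, 385]);
translate([1043, 264, 0]) cube([71, 71, 385]);


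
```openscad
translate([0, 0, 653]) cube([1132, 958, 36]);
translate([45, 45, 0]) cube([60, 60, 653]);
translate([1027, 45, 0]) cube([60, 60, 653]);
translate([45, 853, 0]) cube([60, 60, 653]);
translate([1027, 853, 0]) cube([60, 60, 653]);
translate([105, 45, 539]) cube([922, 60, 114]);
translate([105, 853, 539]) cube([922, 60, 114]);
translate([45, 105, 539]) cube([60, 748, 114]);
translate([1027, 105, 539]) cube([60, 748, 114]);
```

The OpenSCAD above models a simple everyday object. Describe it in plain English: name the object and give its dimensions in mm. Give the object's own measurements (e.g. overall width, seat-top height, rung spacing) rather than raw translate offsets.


A table: top 1132 mm (x) × 958 mm (y), 36 mm thick, upper face at z = 689 mm, on four 60×60 mm square legs, each inset 45 mm from the nearest pair of top edges from z = 0 to the bottom of the top. Four apron rails, 60 mm thick and 114 mm tall, run between adjacent legs with their top edges flush with the underside of the top and their outer faces flush with the legs' outer faces.


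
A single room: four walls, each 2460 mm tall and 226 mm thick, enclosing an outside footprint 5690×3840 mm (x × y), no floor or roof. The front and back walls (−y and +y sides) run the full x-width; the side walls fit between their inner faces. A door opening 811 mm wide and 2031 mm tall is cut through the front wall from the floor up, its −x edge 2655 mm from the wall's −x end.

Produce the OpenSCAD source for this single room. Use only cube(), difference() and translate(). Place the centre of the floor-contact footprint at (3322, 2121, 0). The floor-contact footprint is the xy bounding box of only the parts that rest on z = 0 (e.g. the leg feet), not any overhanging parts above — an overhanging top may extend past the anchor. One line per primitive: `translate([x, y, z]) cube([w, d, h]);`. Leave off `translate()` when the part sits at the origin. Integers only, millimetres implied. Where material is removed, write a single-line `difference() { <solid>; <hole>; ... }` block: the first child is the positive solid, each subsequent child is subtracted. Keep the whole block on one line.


difference() { translate([477, 201, 0]) cube([5690, 226, 2460]); translate([3132, 201, 0]) cube([811, 226, 2031]); }
translate([477, 3815, 0]) cube([5690, 226, 2460]);
translate([477, 427, 0]) cube([226, 3388, 2460]);
translate([5941, 427, 0]) cube([226, 3388, 2460]);


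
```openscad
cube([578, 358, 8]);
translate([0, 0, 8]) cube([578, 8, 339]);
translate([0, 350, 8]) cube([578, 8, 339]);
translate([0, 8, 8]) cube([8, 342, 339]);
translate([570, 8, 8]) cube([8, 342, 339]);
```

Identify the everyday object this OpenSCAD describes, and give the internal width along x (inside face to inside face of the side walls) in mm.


An open box. The internal width is 562 mm.

A 578×358 base slab with four walls standing on it — an open box. The base is 578 mm wide and the walls are 8 mm thick, so the internal width is 578 − 2 × 8 = 562 mm.


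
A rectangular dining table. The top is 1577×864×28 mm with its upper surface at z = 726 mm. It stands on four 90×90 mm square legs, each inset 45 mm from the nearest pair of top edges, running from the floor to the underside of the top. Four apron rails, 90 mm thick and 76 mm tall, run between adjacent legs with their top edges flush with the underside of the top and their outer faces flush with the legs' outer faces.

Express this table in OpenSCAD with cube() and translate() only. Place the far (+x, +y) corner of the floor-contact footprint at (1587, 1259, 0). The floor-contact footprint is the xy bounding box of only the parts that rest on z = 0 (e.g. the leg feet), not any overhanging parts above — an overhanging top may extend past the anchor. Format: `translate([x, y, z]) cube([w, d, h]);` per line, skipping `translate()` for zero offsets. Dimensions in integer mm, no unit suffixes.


translate([55, 440, 698]) cube([1577, 864, 28]);
translate([100, 485, 0]) cube([90, 90, 698]);
translate([1497, 485, 0]) cube([90, 90, 698]);
translate([100, 1169, 0]) cube([90, 90, 698]);
translate([1497, 1169, 0]) cube([90, 90, 698]);
translate([190, 485, 622]) cube([1307, 90, 76]);
translate([190, 1169, 622]) cube([1307, 90, 76]);
translate([100, 575, 622]) cube([90, 594, 76]);
translate([1497, 575, 622]) cube([90, 594, 76]);


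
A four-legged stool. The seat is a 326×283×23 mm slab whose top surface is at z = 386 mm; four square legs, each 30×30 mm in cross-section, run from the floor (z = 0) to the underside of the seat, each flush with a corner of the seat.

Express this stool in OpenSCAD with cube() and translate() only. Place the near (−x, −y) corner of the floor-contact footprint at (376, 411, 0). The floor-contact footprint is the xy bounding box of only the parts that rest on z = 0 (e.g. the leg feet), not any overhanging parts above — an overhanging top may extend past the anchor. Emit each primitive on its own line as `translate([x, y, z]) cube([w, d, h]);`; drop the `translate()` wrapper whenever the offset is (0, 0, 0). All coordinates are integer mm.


// leg_h = 386 - 23 = 363
translate([376, 411, 363]) cube([326, 283, 23]);
translate([376, 411, 0]) cube([30, 30, 363]);
translate([672, 411, 0]) cube([30, 30, 363]);
translate([376, 664, 0]) cube([30, 30, 363]);
translate([672, 664, 0]) cube([30, 30, 363]);


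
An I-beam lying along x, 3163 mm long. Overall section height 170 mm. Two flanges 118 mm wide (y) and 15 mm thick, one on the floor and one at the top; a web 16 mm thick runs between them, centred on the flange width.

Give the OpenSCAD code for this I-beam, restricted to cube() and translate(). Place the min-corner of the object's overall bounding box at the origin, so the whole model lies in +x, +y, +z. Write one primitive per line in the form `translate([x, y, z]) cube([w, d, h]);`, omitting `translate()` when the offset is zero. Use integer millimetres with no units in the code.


cube([3163, 118, 15]);
translate([0, 51, 15]) cube([3163, 16, 140]);
translate([0, 0, 155]) cube([3163, 118, 15]);


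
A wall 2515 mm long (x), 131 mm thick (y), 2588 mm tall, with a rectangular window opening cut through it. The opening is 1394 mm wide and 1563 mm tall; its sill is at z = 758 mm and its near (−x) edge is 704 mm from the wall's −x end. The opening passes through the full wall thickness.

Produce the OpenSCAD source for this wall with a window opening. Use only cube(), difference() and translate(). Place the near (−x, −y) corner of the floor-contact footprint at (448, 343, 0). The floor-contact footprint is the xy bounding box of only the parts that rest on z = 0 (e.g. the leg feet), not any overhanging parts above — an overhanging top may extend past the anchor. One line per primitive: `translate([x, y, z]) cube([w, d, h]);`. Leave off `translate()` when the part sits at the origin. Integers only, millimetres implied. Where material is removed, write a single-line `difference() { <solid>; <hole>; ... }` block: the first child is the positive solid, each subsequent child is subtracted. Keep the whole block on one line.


difference() { translate([448, 343, 0]) cube([2515, 131, 2588]); translate([1152, 343, 758]) cube([1394, 131, 1563]); }


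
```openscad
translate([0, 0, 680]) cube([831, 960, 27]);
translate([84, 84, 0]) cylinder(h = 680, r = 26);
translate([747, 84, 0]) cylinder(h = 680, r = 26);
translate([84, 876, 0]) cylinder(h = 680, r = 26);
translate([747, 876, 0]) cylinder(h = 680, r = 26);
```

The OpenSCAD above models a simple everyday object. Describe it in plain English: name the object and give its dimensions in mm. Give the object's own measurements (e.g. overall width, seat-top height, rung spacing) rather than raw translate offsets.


A rectangular dining table. The top is 831×960×27 mm with its upper surface at z = 707 mm. It stands on four round legs of 52 mm diameter, each leg's bounding box inset 58 mm from the nearest pair of top edges, running from the floor to the underside of the top.


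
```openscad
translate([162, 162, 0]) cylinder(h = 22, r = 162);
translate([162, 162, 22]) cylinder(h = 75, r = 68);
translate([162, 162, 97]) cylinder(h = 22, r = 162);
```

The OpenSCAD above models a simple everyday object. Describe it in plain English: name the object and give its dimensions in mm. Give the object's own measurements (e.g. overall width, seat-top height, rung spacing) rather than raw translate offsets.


A spool: two coaxial disc flanges of radius 162 mm and thickness 22 mm, joined by a core cylinder of radius 68 mm and height 75 mm. The lower flange rests on z = 0 and the three cylinders share a vertical axis.


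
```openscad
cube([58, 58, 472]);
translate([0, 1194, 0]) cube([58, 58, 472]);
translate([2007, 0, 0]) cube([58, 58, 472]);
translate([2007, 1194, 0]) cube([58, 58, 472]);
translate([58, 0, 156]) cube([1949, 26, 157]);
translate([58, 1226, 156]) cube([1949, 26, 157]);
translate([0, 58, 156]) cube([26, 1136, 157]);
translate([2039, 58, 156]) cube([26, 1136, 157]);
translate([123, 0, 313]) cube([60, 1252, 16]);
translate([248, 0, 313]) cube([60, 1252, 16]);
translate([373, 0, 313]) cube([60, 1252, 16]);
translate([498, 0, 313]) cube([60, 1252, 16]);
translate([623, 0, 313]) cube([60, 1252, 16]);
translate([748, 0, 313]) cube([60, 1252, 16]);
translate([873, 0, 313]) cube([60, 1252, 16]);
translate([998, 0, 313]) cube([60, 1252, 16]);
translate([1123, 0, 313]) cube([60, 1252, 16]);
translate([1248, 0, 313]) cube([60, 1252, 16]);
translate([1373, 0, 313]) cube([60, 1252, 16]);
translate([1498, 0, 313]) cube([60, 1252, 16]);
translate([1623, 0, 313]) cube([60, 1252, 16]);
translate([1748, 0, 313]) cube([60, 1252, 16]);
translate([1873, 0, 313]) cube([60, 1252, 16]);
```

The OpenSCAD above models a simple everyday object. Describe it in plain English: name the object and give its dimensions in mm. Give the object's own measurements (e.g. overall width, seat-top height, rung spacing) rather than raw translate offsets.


A bed frame 2065 mm long (x) by 1252 mm wide (y). Four 58×58 mm corner posts, 472 mm tall, at the corners of the footprint. Four rails of 26 mm thickness and 157 mm height run between adjacent posts with their undersides at z = 156 mm, their outer faces flush with the outside of the frame (the two x-running rails run between the posts' inner faces; the two y-running rails run between the posts' inner faces). 15 slats, each 60 mm wide (x) and 16 mm thick, lie across the top of the two x-running rails, running the full 1252 mm width of the frame in y; along x they sit between the end posts with a 65 mm gap after the −x posts and between neighbouring slats, leaving 74 mm before the +x posts.


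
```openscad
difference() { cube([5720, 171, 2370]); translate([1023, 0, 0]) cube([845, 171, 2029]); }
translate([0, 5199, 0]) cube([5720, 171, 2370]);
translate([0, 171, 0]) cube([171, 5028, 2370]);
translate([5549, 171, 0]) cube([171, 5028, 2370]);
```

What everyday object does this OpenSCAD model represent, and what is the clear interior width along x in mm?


A single room. The interior width is 5378 mm.

Four walls enclosing a rectangle with a door in the front wall — a room. Outside width 5720 minus two 171 mm walls gives 5378 mm.


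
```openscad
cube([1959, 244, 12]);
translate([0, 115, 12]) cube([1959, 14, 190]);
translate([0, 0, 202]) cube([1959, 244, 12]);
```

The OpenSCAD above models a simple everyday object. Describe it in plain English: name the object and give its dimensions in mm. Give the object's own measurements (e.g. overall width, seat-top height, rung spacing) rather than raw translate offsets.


An I-beam lying along x, 1959 mm long. Overall section height 214 mm. Two flanges 244 mm wide (y) and 12 mm thick, one on the floor and one at the top; a web 14 mm thick runs between them, centred on the flange width.


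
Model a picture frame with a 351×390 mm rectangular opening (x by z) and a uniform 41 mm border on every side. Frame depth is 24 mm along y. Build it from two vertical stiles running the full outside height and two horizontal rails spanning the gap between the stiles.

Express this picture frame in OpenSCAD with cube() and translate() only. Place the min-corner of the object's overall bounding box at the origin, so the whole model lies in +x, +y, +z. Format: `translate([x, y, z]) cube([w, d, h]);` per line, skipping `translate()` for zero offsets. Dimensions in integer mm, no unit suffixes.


cube([41, 24, 472]);
translate([392, 0, 0]) cube([41, 24, 472]);
translate([41, 0, 0]) cube([351, 24, 41]);
translate([41, 0, 431]) cube([351, 24, 41]);


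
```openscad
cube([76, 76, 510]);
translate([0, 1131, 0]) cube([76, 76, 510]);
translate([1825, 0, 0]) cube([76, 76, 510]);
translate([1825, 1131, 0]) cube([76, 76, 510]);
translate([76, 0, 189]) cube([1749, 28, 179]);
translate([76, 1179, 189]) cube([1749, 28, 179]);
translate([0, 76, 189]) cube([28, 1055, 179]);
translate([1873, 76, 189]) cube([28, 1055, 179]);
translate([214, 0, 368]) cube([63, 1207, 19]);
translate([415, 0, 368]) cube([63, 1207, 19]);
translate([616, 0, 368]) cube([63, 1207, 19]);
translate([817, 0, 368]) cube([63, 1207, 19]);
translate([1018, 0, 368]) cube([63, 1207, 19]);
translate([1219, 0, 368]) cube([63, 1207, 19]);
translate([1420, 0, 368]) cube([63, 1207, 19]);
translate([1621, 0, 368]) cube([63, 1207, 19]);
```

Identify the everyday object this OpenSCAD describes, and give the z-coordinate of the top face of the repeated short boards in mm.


A bed frame. The slat-top height is 387 mm.

Four posts, four rails, and a row of slats — a bed frame. Slats sit on the rails at z = 189 + 179 = 368; with slat thickness 19, the top is 387 mm.


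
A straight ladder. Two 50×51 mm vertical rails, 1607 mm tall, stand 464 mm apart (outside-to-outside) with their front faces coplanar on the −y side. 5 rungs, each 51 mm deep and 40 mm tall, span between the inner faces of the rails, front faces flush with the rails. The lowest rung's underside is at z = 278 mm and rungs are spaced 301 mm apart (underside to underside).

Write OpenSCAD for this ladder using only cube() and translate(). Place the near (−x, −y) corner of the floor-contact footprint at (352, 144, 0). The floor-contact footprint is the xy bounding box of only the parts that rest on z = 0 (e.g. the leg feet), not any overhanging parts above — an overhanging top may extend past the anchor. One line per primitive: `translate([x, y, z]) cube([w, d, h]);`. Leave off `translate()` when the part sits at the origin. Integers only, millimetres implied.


translate([352, 144, 0]) cube([50, 51, 1607]);
translate([766, 144, 0]) cube([50, 51, 1607]);
translate([402, 144, 278]) cube([364, 51, 40]);
translate([402, 144, 579]) cube([364, 51, 40]);
translate([402, 144, 880]) cube([364, 51, 40]);
translate([402, 144, 1181]) cube([364, 51, 40]);
translate([402, 144, 1482]) cube([364, 51, 40]);


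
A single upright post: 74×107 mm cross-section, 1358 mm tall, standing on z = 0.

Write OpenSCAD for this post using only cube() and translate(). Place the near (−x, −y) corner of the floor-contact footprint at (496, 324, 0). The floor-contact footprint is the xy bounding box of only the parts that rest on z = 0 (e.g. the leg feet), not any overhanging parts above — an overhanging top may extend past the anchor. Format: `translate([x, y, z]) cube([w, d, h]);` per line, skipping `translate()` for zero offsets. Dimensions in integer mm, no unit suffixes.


translate([496, 324, 0]) cube([74, 107, 1358]);


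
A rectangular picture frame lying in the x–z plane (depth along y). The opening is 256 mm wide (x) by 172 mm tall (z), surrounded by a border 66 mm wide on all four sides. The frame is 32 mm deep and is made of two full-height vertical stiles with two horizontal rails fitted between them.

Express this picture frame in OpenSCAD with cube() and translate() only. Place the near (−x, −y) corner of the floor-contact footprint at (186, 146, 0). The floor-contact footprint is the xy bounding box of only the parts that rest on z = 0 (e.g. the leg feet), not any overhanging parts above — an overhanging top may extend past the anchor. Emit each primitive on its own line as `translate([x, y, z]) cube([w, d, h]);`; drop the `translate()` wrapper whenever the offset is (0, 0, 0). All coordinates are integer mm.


translate([186, 146, 0]) cube([66, 32, 304]);
translate([508, 146, 0]) cube([66, 32, 304]);
translate([252, 146, 0]) cube([256, 32, 66]);
translate([252, 146, 238]) cube([256, 32, 66]);


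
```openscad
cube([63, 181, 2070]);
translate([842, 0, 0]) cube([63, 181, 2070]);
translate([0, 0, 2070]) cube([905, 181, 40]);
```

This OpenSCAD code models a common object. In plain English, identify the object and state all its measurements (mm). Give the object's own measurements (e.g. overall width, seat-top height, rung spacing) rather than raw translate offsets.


A door frame. The clear opening is 779 mm wide and 2070 mm high. Two 63 mm wide jambs, 181 mm deep, stand either side of the opening from the floor to the top of the opening. A 40 mm thick head sits across the top of both jambs, spanning the full outside width of the frame.


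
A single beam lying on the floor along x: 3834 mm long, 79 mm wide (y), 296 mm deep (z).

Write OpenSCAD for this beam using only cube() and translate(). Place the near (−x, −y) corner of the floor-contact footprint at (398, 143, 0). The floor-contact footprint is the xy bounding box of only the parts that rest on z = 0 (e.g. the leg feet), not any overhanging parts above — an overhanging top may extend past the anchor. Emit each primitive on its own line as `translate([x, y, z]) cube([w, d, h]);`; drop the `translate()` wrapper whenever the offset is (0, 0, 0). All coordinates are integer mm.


translate([398, 143, 0]) cube([3834, 79, 296]);


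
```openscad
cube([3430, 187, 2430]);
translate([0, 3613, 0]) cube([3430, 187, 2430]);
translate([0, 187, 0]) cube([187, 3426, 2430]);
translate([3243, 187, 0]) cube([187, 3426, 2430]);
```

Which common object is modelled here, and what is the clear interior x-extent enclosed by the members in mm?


A house (or room) frame. The interior width is 3056 mm.

Four 2430 mm walls enclosing a rectangle with no floor or roof — a room or house frame. Outside width is 3430 mm and wall thickness is 187 mm, so the interior width is 3430 − 2 × 187 = 3056 mm.


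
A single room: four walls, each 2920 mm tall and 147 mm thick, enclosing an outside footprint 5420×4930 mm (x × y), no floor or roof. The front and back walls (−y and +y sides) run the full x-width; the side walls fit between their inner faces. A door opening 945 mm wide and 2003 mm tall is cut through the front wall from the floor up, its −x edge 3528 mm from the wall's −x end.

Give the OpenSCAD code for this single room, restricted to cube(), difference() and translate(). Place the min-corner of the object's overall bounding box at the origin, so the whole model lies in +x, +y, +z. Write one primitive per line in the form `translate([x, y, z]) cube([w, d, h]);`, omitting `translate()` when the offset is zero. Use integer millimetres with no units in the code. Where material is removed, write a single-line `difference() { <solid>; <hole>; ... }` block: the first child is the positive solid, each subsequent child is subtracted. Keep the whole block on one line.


difference() { cube([5420, 147, 2920]); translate([3528, 0, 0]) cube([945, 147, 2003]); }
translate([0, 4783, 0]) cube([5420, 147, 2920]);
translate([0, 147, 0]) cube([147, 4636, 2920]);
translate([5273, 147, 0]) cube([147, 4636, 2920]);


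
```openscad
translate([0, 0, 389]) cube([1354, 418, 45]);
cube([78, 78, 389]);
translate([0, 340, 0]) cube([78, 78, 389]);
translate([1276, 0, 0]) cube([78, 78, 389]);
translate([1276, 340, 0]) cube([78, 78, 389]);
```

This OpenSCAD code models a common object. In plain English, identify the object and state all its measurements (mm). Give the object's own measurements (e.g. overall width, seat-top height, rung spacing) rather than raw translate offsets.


A bench: a 1354×418 mm seat slab, 45 mm thick, top at z = 434 mm, on four 78×78 mm square legs flush with the seat corners and standing on z = 0.


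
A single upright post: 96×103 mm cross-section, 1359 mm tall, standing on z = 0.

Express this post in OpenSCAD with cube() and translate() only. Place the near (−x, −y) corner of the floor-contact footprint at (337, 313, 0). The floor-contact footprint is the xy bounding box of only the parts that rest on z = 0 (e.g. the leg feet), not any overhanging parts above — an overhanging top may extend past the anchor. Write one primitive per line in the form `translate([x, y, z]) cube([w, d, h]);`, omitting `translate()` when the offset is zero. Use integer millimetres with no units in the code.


translate([337, 313, 0]) cube([96, 103, 1359]);


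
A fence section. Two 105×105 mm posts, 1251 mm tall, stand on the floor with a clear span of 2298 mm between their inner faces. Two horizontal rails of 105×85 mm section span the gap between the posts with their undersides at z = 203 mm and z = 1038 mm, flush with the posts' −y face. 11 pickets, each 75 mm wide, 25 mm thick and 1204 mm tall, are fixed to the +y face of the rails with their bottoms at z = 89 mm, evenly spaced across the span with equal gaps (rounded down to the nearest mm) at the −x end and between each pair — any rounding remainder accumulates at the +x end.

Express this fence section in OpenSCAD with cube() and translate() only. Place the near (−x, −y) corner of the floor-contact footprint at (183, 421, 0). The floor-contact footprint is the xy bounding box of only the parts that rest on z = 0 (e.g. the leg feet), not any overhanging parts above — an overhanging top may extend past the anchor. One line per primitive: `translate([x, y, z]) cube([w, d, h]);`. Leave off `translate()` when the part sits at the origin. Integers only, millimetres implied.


translate([183, 421, 0]) cube([105, 105, 1251]);
translate([2586, 421, 0]) cube([105, 105, 1251]);
translate([288, 421, 203]) cube([2298, 105, 85]);
translate([288, 421, 1038]) cube([2298, 105, 85]);
translate([410, 526, 89]) cube([75, 25, 1204]);
translate([607, 526, 89]) cube([75, 25, 1204]);
translate([804, 526, 89]) cube([75, 25, 1204]);
translate([1001, 526, 89]) cube([75, 25, 1204]);
translate([1198, 526, 89]) cube([75, 25, 1204]);
translate([1395, 526, 89]) cube([75, 25, 1204]);
translate([1592, 526, 89]) cube([75, 25, 1204]);
translate([1789, 526, 89]) cube([75, 25, 1204]);
translate([1986, 526, 89]) cube([75, 25, 1204]);
translate([2183, 526, 89]) cube([75, 25, 1204]);
translate([2380, 526, 89]) cube([75, 25, 1204]);


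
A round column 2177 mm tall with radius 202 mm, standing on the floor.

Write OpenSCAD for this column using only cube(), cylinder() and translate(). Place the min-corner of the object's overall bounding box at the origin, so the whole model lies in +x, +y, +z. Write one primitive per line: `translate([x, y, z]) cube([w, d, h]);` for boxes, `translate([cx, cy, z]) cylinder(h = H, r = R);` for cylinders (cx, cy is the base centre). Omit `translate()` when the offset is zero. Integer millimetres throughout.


translate([202, 202, 0]) cylinder(h = 2177, r = 202);


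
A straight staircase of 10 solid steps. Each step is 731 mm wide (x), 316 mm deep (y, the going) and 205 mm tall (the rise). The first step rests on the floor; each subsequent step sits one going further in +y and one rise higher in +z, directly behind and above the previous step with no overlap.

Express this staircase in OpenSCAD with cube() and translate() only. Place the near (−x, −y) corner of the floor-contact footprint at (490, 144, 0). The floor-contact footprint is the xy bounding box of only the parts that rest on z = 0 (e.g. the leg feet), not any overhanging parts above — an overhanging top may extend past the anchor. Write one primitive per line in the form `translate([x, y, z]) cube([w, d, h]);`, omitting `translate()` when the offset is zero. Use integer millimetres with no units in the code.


translate([490, 144, 0]) cube([731, 316, 205]);
translate([490, 460, 205]) cube([731, 316, 205]);
translate([490, 776, 410]) cube([731, 316, 205]);
translate([490, 1092, 615]) cube([731, 316, 205]);
translate([490, 1408, 820]) cube([731, 316, 205]);
translate([490, 1724, 1025]) cube([731, 316, 205]);
translate([490, 2040, 1230]) cube([731, 316, 205]);
translate([490, 2356, 1435]) cube([731, 316, 205]);
translate([490, 2672, 1640]) cube([731, 316, 205]);
translate([490, 2988, 1845]) cube([731, 316, 205]);


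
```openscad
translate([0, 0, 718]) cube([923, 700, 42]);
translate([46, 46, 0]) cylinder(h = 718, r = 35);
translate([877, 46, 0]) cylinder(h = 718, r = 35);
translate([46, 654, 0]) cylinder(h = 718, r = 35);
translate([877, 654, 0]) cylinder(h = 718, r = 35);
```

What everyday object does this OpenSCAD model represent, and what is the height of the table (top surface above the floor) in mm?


A table. The table height is 760 mm.

A 923×700×42 slab sits at z = 718 on four Ø70 mm round legs — a table. The top surface is at 718 + 42 = 760 mm.


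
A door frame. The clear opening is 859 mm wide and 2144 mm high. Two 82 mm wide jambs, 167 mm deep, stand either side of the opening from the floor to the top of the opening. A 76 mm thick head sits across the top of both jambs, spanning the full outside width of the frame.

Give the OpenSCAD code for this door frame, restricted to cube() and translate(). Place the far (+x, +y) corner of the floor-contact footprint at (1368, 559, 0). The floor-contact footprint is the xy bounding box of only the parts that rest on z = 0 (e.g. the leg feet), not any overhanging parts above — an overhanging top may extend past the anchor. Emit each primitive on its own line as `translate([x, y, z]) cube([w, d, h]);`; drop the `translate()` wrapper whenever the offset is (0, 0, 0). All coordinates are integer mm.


translate([345, 392, 0]) cube([82, 167, 2144]);
translate([1286, 392, 0]) cube([82, 167, 2144]);
translate([345, 392, 2144]) cube([1023, 167, 76]);


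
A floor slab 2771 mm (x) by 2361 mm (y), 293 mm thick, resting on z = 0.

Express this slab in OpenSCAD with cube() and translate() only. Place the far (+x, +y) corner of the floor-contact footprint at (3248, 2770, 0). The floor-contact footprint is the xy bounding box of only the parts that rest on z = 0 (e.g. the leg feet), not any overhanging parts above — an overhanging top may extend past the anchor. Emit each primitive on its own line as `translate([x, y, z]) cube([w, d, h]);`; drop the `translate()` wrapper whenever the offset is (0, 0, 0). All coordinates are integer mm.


translate([477, 409, 0]) cube([2771, 2361, 293]);


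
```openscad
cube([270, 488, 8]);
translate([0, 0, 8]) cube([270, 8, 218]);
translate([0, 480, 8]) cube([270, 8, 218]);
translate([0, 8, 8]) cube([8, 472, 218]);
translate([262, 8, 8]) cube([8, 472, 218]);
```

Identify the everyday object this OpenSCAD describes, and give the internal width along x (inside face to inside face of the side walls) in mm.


An open box. The internal width is 254 mm.

A 270×488 base slab with four walls standing on it — an open box. The base is 270 mm wide and the walls are 8 mm thick, so the internal width is 270 − 2 × 8 = 254 mm.


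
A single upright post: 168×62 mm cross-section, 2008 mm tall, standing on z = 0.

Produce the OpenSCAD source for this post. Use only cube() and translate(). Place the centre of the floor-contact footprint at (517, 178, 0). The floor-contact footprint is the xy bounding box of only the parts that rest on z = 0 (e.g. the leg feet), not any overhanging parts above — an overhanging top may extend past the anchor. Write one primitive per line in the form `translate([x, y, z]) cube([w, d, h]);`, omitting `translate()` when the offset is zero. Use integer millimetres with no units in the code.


translate([433, 147, 0]) cube([168, 62, 2008]);


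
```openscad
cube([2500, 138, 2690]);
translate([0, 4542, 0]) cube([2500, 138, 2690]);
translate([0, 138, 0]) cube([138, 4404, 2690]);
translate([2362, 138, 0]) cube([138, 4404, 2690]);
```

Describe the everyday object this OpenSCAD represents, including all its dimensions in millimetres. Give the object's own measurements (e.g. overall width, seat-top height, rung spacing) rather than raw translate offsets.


The wall frame of a small rectangular building: four walls, each 2690 mm tall and 138 mm thick, enclosing a footprint 2500 mm (x) by 4680 mm (y) outside-to-outside, with no floor or roof. The front and back walls (the −y and +y sides) span the full width; the two side walls fit between them.


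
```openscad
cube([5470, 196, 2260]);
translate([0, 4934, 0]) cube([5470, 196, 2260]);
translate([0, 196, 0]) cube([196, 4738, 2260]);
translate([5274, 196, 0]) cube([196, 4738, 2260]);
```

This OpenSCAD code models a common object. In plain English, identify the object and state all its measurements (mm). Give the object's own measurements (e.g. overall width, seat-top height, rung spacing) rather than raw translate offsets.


The wall frame of a small rectangular building: four walls, each 2260 mm tall and 196 mm thick, enclosing a footprint 5470 mm (x) by 5130 mm (y) outside-to-outside, with no floor or roof. The front and back walls (the −y and +y sides) span the full width; the two side walls fit between them.


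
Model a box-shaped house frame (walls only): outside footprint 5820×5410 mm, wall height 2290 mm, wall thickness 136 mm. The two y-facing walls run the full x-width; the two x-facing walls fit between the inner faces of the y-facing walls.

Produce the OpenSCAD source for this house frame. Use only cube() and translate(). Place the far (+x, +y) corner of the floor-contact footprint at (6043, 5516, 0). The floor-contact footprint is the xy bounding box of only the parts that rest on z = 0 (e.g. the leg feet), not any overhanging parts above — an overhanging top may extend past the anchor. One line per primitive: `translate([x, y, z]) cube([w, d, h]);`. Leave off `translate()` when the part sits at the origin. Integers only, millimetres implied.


translate([223, 106, 0]) cube([5820, 136, 2290]);
translate([223, 5380, 0]) cube([5820, 136, 2290]);
translate([223, 242, 0]) cube([136, 5138, 2290]);
translate([5907, 242, 0]) cube([136, 5138, 2290]);


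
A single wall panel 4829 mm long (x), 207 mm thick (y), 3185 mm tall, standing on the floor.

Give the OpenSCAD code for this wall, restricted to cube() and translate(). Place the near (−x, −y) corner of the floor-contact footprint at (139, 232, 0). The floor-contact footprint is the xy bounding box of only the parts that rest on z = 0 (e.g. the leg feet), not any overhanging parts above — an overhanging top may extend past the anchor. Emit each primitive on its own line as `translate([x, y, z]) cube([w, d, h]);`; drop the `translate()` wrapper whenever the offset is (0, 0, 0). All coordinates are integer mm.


translate([139, 232, 0]) cube([4829, 207, 3185]);


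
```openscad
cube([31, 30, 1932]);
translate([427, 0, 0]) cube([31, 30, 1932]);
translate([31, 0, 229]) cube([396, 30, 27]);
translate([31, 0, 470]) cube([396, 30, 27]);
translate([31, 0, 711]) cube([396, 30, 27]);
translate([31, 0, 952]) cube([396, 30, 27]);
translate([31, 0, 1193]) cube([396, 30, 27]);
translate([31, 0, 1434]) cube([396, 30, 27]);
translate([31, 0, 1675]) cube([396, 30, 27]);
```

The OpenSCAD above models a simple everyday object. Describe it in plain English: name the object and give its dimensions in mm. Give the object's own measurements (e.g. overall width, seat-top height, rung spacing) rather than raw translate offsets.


A straight ladder. Two 31×30 mm vertical rails, 1932 mm tall, stand 458 mm apart (outside-to-outside) with their front faces coplanar on the −y side. 7 rungs, each 30 mm deep and 27 mm tall, span between the inner faces of the rails, front faces flush with the rails. The lowest rung's underside is at z = 229 mm and rungs are spaced 241 mm apart (underside to underside).


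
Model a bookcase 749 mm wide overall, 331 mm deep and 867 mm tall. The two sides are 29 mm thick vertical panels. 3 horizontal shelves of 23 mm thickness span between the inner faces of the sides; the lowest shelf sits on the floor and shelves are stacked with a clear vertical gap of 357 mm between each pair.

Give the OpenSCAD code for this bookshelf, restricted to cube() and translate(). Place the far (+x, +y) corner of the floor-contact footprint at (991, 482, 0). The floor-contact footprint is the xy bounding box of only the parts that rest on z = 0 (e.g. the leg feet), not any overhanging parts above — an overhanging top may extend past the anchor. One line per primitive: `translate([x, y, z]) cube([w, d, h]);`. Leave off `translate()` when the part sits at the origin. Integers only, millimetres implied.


translate([242, 151, 0]) cube([29, 331, 867]);
translate([962, 151, 0]) cube([29, 331, 867]);
translate([271, 151, 0]) cube([691, 331, 23]);
translate([271, 151, 380]) cube([691, 331, 23]);
translate([271, 151, 760]) cube([691, 331, 23]);


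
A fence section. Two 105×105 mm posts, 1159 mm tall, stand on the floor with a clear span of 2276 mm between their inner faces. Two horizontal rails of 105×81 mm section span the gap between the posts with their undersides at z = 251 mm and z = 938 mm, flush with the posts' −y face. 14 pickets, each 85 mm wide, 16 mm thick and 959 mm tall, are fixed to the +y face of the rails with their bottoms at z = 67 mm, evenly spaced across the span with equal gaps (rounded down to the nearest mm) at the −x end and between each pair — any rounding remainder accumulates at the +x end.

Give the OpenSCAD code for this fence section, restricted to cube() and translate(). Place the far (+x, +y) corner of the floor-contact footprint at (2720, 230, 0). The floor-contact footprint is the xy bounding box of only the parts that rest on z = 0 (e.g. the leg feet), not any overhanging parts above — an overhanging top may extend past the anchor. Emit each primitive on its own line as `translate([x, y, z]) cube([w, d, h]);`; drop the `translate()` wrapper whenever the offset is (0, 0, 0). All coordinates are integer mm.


translate([234, 125, 0]) cube([105, 105, 1159]);
translate([2615, 125, 0]) cube([105, 105, 1159]);
translate([339, 125, 251]) cube([2276, 105, 81]);
translate([339, 125, 938]) cube([2276, 105, 81]);
translate([411, 230, 67]) cube([85, 16, 959]);
translate([568, 230, 67]) cube([85, 16, 959]);
translate([725, 230, 67]) cube([85, 16, 959]);
translate([882, 230, 67]) cube([85, 16, 959]);
translate([1039, 230, 67]) cube([85, 16, 959]);
translate([1196, 230, 67]) cube([85, 16, 959]);
translate([1353, 230, 67]) cube([85, 16, 959]);
translate([1510, 230, 67]) cube([85, 16, 959]);
translate([1667, 230, 67]) cube([85, 16, 959]);
translate([1824, 230, 67]) cube([85, 16, 959]);
translate([1981, 230, 67]) cube([85, 16, 959]);
translate([2138, 230, 67]) cube([85, 16, 959]);
translate([2295, 230, 67]) cube([85, 16, 959]);
translate([2452, 230, 67]) cube([85, 16, 959]);


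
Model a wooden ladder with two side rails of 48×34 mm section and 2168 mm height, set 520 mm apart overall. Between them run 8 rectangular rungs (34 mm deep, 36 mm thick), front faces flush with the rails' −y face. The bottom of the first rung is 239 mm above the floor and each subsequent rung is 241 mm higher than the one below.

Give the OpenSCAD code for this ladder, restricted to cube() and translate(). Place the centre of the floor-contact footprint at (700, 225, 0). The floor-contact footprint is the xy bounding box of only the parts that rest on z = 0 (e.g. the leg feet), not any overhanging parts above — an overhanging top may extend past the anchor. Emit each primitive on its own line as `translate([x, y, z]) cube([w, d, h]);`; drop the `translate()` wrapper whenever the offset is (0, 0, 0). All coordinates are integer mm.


translate([440, 208, 0]) cube([48, 34, 2168]);
translate([912, 208, 0]) cube([48, 34, 2168]);
translate([488, 208, 239]) cube([424, 34, 36]);
translate([488, 208, 480]) cube([424, 34, 36]);
translate([488, 208, 721]) cube([424, 34, 36]);
translate([488, 208, 962]) cube([424, 34, 36]);
translate([488, 208, 1203]) cube([424, 34, 36]);
translate([488, 208, 1444]) cube([424, 34, 36]);
translate([488, 208, 1685]) cube([424, 34, 36]);
translate([488, 208, 1926]) cube([424, 34, 36]);
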